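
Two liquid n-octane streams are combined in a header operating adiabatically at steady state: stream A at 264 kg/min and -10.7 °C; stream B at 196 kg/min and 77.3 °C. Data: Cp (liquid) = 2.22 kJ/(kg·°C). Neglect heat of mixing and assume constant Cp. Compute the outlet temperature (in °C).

Energy balance with Q = 0: Σ ṁᵢCp,ᵢ(T_out − Tᵢ) = 0
T_out = Σ ṁᵢCp,ᵢTᵢ / Σ ṁᵢCp,ᵢ
      = 27364 / 1021.2 = 26.796 °C

T_out = 26.8 °C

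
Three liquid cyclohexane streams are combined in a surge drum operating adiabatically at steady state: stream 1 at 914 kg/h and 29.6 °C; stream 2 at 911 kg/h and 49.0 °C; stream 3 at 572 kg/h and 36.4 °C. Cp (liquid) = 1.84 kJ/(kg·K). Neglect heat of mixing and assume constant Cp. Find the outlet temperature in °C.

Adiabatic, steady state ⇒ Σ ṁᵢCp,ᵢ(T_out − Tᵢ) = 0
Σ ṁᵢCp,ᵢTᵢ = 914×1.84×29.6 + 911×1.84×49.0 + 572×1.84×36.4 = 170230
Σ ṁᵢCp,ᵢ = 914×1.84 + 911×1.84 + 572×1.84 = 4410.5
T_out = 170230 / 4410.5 = 38.596 °C

T_out = 38.6 °C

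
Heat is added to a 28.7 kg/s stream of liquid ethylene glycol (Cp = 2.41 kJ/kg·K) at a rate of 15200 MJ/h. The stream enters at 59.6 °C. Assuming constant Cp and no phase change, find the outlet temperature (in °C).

Q = 15200 MJ/h = 4222.2 kJ/s
ΔT = Q/(ṁ·Cp) = 4222.2/(28.7×2.41) = 61.044 K
T_out = 59.6 + 61.044 = 120.64 °C

T_out = 121 °C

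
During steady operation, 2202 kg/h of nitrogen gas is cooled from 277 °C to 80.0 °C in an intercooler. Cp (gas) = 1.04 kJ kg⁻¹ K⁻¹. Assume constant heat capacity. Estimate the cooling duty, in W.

Q_c = 125000 W

Q = ṁ·Cp·ΔT = 2202 × 1.04 × (80.0 − 277) = -451150 kJ/h
Converting: 451150 / 3600 s = 125.32 kW
Cooling duty = 125320 W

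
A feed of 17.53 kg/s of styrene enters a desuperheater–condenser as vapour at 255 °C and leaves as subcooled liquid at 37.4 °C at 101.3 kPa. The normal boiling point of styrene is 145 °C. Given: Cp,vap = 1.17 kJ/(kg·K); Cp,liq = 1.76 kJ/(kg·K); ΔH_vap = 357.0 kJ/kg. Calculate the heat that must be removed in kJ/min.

vapour 255→145 °C: -128.7 kJ/kg
condensation at 145 °C: -357 kJ/kg
liquid 145→37.4 °C: -189.38 kJ/kg
Δh = -128.7 + -357 + -189.38 = -675.08 kJ/kg
Q = ṁ·Δh = 17.53 kg/s × -675.08 kJ/kg = -11834 kJ/s
|Q| = 11834 kW = 710040 kJ/min

Q_c = 710000 kJ/min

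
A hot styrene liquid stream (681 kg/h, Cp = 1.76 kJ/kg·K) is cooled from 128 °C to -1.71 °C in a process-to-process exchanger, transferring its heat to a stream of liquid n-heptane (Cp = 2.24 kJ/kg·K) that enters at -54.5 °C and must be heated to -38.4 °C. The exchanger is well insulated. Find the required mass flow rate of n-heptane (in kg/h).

Heat released by hot stream: Q = 681 × 1.76 × (128 − -1.71) = 155470 kJ/h
Energy balance on cold side (adiabatic exchanger): Q = ṁ_c·Cp_c·(T_c,out − T_c,in)
ṁ_c = 155470 / [2.24 × (-38.4 − -54.5)] = 4310.8 kg/h

ṁ_c = 4310 kg/h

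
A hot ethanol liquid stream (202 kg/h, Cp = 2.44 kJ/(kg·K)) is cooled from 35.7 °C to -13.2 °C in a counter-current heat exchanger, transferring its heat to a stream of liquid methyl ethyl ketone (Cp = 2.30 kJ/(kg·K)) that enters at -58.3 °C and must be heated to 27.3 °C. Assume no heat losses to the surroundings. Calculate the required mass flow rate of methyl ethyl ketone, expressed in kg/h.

ṁ_c = 122 kg/h

Heat released by hot stream: Q = 202 × 2.44 × (35.7 − -13.2) = 24102 kJ/h
Energy balance on cold side (adiabatic exchanger): Q = ṁ_c·Cp_c·(T_c,out − T_c,in)
ṁ_c = 24102 / [2.30 × (27.3 − -58.3)] = 122.42 kg/h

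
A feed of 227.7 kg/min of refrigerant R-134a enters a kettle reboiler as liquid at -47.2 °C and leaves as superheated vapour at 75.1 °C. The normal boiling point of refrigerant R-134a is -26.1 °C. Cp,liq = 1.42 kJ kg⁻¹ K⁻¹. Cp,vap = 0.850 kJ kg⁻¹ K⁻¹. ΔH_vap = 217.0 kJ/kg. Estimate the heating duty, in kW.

liquid -47.2→-26.1 °C: 29.962 kJ/kg
vaporisation at -26.1 °C: 217 kJ/kg
vapour -26.1→75.1 °C: 86.02 kJ/kg
Δh = 29.962 + 217 + 86.02 = 332.98 kJ/kg
Q = ṁ·Δh = 227.7 kg/min × 332.98 kJ/kg = 75820 kJ/min
|Q| = 1263.7 kW

Q = 1260 kW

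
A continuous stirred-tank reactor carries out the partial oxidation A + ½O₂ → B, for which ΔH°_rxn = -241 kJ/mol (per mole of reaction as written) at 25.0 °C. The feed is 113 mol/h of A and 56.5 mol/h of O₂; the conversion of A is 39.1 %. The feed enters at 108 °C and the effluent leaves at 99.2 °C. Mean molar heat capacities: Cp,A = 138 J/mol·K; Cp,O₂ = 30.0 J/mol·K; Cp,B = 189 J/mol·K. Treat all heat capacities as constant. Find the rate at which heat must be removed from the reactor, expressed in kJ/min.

Q_out = 178 kJ/min

Extent of reaction ξ = 0.391 × 113 = 44.183 mol/h
Reaction term: ξ·ΔH°_rxn = 44.183 × -241 = -10648 kJ/h
Sensible, feed 108→25 °C: -1435 kJ/h
Outlet flows (mol/h): A 68.817, O₂ 34.409, B 44.183
Sensible, products 25→99.2 °C: 1400.9 kJ/h
Q = ΔH = -10682 kJ/h = -2.9673 kW
Heat removed = 178.04 kJ/min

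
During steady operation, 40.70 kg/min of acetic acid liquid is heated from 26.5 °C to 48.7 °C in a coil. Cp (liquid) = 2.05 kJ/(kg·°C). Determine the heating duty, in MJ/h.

Q = ṁ·Cp·ΔT = 40.70 × 2.05 × (48.7 − 26.5) = 1852.3 kJ/min
Converting: 1852.3 / 60 s = 30.871 kW
Heating duty = 111.14 MJ/h

Q = 111 MJ/h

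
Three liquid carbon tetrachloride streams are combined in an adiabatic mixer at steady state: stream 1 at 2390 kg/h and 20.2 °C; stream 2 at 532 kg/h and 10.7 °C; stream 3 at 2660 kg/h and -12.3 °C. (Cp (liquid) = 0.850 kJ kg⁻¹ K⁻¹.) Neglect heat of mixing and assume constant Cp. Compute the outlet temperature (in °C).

No heat crosses the boundary, so H_out = H_in.
Σ ṁᵢCp,ᵢTᵢ = 2390×0.850×20.2 + 532×0.850×10.7 + 2660×0.850×-12.3 = 18065
Σ ṁᵢCp,ᵢ = 2390×0.850 + 532×0.850 + 2660×0.850 = 4744.7
T_out = 18065 / 4744.7 = 3.8073 °C

T_out = 3.81 °C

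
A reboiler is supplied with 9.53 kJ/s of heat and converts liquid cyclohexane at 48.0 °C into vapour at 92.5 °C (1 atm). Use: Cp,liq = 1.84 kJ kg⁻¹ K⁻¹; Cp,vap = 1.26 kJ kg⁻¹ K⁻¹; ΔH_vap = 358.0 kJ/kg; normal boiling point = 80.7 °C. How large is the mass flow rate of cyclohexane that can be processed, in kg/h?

Δh = 1.84×(80.7−48.0) + 358.0 + 1.26×(92.5−80.7) = 433.04 kJ/kg
Q = 9.53 kJ/s = 9.53 kJ/s = 34308 kJ/h
ṁ = Q/Δh = 34308 / 433.04 = 79.227 kg/h

ṁ = 79.2 kg/h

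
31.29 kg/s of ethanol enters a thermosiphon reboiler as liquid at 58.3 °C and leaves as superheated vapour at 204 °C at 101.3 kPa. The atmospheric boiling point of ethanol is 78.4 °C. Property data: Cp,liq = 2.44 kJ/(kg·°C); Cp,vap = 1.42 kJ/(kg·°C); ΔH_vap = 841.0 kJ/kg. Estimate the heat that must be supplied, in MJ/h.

Q = 120000 MJ/h

liquid 58.3→78.4 °C: 49.044 kJ/kg
vaporisation at 78.4 °C: 841 kJ/kg
vapour 78.4→204 °C: 178.35 kJ/kg
Δh = 49.044 + 841 + 178.35 = 1068.4 kJ/kg
Q = ṁ·Δh = 31.29 kg/s × 1068.4 kJ/kg = 33430 kJ/s
|Q| = 33430 kW = 120350 MJ/h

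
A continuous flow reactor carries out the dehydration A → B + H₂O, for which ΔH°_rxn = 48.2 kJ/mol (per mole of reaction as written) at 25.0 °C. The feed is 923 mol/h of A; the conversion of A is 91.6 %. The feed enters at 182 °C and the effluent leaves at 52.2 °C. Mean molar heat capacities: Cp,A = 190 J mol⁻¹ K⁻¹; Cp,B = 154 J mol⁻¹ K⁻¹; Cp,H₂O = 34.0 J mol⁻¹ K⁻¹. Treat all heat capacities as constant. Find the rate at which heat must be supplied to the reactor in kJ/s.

Q_in = 4.98 kJ/s

Extent of reaction ξ = 0.916 × 923 = 845.47 mol/h
Reaction term: ξ·ΔH°_rxn = 845.47 × 48.2 = 40752 kJ/h
Sensible, feed 182→25 °C: -27533 kJ/h
Outlet flows (mol/h): A 77.532, B 845.47, H₂O 845.47
Sensible, products 25→52.2 °C: 4724.1 kJ/h
Q = ΔH = 17943 kJ/h = 4.984 kW
Heat supplied = 4.984 kJ/s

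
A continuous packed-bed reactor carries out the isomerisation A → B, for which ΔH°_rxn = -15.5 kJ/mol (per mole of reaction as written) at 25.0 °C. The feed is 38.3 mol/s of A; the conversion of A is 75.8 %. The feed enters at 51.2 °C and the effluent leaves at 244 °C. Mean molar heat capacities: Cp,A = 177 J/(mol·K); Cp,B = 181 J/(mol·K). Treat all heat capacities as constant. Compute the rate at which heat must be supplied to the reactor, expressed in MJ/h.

Q_in = 3180 MJ/h

Extent of reaction ξ = 0.758 × 38.3 = 29.031 mol/s
Reaction term: ξ·ΔH°_rxn = 29.031 × -15.5 = -449.99 kJ/s
Sensible, feed 51.2→25 °C: -177.61 kJ/s
Outlet flows (mol/s): A 9.2686, B 29.031
Sensible, products 25→244 °C: 1510.1 kJ/s
Q = ΔH = 882.46 kJ/s = 882.46 kW
Heat supplied = 3176.8 MJ/h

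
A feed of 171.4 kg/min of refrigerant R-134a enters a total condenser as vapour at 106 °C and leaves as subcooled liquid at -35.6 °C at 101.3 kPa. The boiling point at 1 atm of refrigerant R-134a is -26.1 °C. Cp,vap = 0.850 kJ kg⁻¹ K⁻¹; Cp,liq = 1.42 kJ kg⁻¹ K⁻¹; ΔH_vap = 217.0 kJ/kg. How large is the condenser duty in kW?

vapour 106→-26.1 °C: -112.28 kJ/kg
condensation at -26.1 °C: -217 kJ/kg
liquid -26.1→-35.6 °C: -13.49 kJ/kg
Δh = -112.28 + -217 + -13.49 = -342.77 kJ/kg
Q = ṁ·Δh = 171.4 kg/min × -342.77 kJ/kg = -58752 kJ/min
|Q| = 979.19 kW

Q_c = 979 kW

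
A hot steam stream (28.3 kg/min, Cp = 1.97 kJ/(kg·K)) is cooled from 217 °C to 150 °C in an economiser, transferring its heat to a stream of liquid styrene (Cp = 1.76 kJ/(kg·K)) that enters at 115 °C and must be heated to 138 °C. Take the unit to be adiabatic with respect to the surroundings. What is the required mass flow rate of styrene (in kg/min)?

Heat released by hot stream: Q = 28.3 × 1.97 × (217 − 150) = 3735.3 kJ/min
Energy balance on cold side (adiabatic exchanger): Q = ṁ_c·Cp_c·(T_c,out − T_c,in)
ṁ_c = 3735.3 / [1.76 × (138 − 115)] = 92.276 kg/min

ṁ_c = 92.3 kg/min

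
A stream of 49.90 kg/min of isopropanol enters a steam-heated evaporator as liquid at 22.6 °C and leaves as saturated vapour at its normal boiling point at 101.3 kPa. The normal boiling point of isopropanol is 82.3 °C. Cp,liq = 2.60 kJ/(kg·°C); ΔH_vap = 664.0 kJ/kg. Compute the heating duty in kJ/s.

liquid 22.6→82.3 °C: 155.22 kJ/kg
vaporisation at 82.3 °C: 664 kJ/kg
Δh = 155.22 + 664 = 819.22 kJ/kg
Q = ṁ·Δh = 49.90 kg/min × 819.22 kJ/kg = 40879 kJ/min
|Q| = 681.32 kW

Q = 681 kJ/s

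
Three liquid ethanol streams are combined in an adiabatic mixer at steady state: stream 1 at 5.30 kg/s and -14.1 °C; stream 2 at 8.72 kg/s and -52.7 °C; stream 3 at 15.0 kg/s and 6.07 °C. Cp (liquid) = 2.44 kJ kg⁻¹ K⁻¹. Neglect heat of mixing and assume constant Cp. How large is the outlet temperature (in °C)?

Adiabatic, steady state ⇒ Σ ṁᵢCp,ᵢ(T_out − Tᵢ) = 0
T_out = Σ ṁᵢCp,ᵢTᵢ / Σ ṁᵢCp,ᵢ
      = -1081.5 / 70.809 = -15.273 °C

T_out = -15.3 °C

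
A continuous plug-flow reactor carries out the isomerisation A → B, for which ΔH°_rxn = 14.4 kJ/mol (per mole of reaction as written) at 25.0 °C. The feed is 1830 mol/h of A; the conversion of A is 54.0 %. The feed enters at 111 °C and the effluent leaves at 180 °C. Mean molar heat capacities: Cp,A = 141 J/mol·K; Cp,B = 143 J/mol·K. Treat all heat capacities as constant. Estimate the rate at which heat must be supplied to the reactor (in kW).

Extent of reaction ξ = 0.540 × 1830 = 988.2 mol/h
Reaction term: ξ·ΔH°_rxn = 988.2 × 14.4 = 14230 kJ/h
Sensible, feed 111→25 °C: -22191 kJ/h
Outlet flows (mol/h): A 841.8, B 988.2
Sensible, products 25→180 °C: 40301 kJ/h
Q = ΔH = 32340 kJ/h = 8.9835 kW
Heat supplied = 8.9835 kW

Q_in = 8.98 kW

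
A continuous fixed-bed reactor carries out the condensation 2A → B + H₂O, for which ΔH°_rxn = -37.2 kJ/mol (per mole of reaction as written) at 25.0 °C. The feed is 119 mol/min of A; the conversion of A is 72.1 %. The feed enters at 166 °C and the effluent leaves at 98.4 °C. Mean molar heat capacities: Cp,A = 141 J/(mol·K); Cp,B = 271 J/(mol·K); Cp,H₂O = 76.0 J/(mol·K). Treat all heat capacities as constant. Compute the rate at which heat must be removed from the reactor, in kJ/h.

Extent of reaction ξ = 0.721 × 119 / 2 = 42.899 mol/min
Reaction term: ξ·ΔH°_rxn = 42.899 × -37.2 = -1595.9 kJ/min
Sensible, feed 166→25 °C: -2365.8 kJ/min
Outlet flows (mol/min): A 33.201, B 42.899, H₂O 42.899
Sensible, products 25→98.4 °C: 1436.3 kJ/min
Q = ΔH = -2525.4 kJ/min = -42.091 kW
Heat removed = 151530 kJ/h

Q_out = 152000 kJ/h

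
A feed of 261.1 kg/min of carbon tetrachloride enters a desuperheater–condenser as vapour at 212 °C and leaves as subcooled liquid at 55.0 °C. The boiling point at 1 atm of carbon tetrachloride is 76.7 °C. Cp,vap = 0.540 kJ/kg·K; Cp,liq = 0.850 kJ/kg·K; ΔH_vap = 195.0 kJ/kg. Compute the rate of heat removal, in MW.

vapour 212→76.7 °C: -73.062 kJ/kg
condensation at 76.7 °C: -195 kJ/kg
liquid 76.7→55.0 °C: -18.445 kJ/kg
Δh = -73.062 + -195 + -18.445 = -286.51 kJ/kg
Q = ṁ·Δh = 261.1 kg/min × -286.51 kJ/kg = -74807 kJ/min
|Q| = 1246.8 kW = 1.2468 MW

Q_c = 1.25 MW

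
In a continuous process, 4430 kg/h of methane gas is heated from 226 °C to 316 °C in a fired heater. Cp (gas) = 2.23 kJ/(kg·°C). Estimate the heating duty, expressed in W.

Q = 247000 W

Q = ṁ·Cp·ΔT = 4430 × 2.23 × (316 − 226) = 889100 kJ/h
Converting: 889100 / 3600 s = 246.97 kW
Heating duty = 246970 W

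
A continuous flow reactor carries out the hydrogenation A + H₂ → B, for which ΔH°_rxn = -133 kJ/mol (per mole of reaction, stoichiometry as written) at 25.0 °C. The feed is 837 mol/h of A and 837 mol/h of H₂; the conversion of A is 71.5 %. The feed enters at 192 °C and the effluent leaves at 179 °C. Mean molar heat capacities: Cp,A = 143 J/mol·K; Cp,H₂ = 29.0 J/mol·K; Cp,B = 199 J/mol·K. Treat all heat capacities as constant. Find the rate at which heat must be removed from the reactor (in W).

Extent of reaction ξ = 0.715 × 837 = 598.45 mol/h
Reaction term: ξ·ΔH°_rxn = 598.45 × -133 = -79595 kJ/h
Sensible, feed 192→25 °C: -24042 kJ/h
Outlet flows (mol/h): A 238.55, H₂ 238.55, B 598.45
Sensible, products 25→179 °C: 24659 kJ/h
Q = ΔH = -78978 kJ/h = -21.938 kW
Heat removed = 21938 W

Q_out = 21900 W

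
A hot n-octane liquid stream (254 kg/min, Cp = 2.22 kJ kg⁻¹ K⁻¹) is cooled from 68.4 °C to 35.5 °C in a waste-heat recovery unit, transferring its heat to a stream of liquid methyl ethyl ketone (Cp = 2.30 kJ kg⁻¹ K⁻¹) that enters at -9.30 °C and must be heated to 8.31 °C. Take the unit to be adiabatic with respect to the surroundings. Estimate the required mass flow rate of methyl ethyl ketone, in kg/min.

ṁ_c = 458 kg/min

Heat released by hot stream: Q = 254 × 2.22 × (68.4 − 35.5) = 18552 kJ/min
Energy balance on cold side (adiabatic exchanger): Q = ṁ_c·Cp_c·(T_c,out − T_c,in)
ṁ_c = 18552 / [2.30 × (8.31 − -9.30)] = 458.03 kg/min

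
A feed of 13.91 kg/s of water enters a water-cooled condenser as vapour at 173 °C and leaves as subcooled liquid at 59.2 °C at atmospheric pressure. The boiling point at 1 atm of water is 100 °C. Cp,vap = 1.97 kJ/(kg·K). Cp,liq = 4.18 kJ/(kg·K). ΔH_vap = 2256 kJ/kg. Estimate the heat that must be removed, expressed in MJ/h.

Q_c = 129000 MJ/h

vapour 173→100 °C: -143.81 kJ/kg
condensation at 100 °C: -2256 kJ/kg
liquid 100→59.2 °C: -170.54 kJ/kg
Δh = -143.81 + -2256 + -170.54 = -2570.4 kJ/kg
Q = ṁ·Δh = 13.91 kg/s × -2570.4 kJ/kg = -35754 kJ/s
|Q| = 35754 kW = 128710 MJ/h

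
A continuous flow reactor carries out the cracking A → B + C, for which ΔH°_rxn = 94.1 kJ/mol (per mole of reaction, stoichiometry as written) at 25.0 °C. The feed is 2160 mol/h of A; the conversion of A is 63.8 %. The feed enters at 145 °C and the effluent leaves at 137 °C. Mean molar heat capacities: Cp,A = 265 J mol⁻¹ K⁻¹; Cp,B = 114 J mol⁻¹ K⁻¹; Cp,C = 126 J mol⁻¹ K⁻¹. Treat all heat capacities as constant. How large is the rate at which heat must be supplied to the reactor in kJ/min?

Extent of reaction ξ = 0.638 × 2160 = 1378.1 mol/h
Reaction term: ξ·ΔH°_rxn = 1378.1 × 94.1 = 129680 kJ/h
Sensible, feed 145→25 °C: -68688 kJ/h
Outlet flows (mol/h): A 781.92, B 1378.1, C 1378.1
Sensible, products 25→137 °C: 60250 kJ/h
Q = ΔH = 121240 kJ/h = 33.678 kW
Heat supplied = 2020.7 kJ/min

Q_in = 2020 kJ/min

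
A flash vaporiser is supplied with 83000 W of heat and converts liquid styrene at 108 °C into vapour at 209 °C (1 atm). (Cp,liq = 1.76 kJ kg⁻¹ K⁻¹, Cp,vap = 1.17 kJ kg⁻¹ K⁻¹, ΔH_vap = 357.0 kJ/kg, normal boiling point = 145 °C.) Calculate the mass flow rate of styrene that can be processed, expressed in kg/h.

Δh = 1.76×(145−108) + 357.0 + 1.17×(209−145) = 497 kJ/kg
Q = 83000 W = 83 kJ/s = 298800 kJ/h
ṁ = Q/Δh = 298800 / 497 = 601.21 kg/h

ṁ = 601 kg/h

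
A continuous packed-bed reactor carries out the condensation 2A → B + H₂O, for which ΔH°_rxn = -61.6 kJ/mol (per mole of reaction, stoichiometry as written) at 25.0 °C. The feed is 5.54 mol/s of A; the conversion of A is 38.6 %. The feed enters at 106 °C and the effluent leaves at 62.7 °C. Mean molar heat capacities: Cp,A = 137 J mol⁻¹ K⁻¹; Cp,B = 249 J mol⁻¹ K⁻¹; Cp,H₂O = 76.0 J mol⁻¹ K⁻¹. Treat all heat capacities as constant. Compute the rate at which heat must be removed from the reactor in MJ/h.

Extent of reaction ξ = 0.386 × 5.54 / 2 = 1.0692 mol/s
Reaction term: ξ·ΔH°_rxn = 1.0692 × -61.6 = -65.864 kJ/s
Sensible, feed 106→25 °C: -61.477 kJ/s
Outlet flows (mol/s): A 3.4016, B 1.0692, H₂O 1.0692
Sensible, products 25→62.7 °C: 30.669 kJ/s
Q = ΔH = -96.672 kJ/s = -96.672 kW
Heat removed = 348.02 MJ/h

Q_out = 348 MJ/h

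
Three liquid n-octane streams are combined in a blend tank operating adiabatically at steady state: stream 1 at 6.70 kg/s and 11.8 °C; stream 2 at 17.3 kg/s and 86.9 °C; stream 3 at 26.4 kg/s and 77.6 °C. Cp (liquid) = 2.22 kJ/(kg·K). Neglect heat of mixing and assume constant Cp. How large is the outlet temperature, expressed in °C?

Adiabatic, steady state ⇒ Σ ṁᵢCp,ᵢ(T_out − Tᵢ) = 0
Σ ṁᵢCp,ᵢTᵢ = 6.70×2.22×11.8 + 17.3×2.22×86.9 + 26.4×2.22×77.6 = 8061
Σ ṁᵢCp,ᵢ = 6.70×2.22 + 17.3×2.22 + 26.4×2.22 = 111.89
T_out = 8061 / 111.89 = 72.045 °C

T_out = 72.0 °C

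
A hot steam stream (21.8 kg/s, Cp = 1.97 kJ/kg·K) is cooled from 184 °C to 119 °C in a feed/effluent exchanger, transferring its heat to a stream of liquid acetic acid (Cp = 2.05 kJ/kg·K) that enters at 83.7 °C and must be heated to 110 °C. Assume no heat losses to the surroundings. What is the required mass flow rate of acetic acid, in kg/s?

Heat released by hot stream: Q = 21.8 × 1.97 × (184 − 119) = 2791.5 kJ/s
Energy balance on cold side (adiabatic exchanger): Q = ṁ_c·Cp_c·(T_c,out − T_c,in)
ṁ_c = 2791.5 / [2.05 × (110 − 83.7)] = 51.776 kg/s

ṁ_c = 51.8 kg/s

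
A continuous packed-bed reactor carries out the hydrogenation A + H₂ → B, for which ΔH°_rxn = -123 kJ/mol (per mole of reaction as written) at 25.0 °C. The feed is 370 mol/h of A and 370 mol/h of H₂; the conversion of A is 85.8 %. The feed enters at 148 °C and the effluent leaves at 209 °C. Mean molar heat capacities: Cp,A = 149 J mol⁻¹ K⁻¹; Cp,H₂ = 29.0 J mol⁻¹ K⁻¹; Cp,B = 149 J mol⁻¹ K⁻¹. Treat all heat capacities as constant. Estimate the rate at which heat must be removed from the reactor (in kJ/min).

Q_out = 612 kJ/min

Extent of reaction ξ = 0.858 × 370 = 317.46 mol/h
Reaction term: ξ·ΔH°_rxn = 317.46 × -123 = -39048 kJ/h
Sensible, feed 148→25 °C: -8100.8 kJ/h
Outlet flows (mol/h): A 52.54, H₂ 52.54, B 317.46
Sensible, products 25→209 °C: 10424 kJ/h
Q = ΔH = -36724 kJ/h = -10.201 kW
Heat removed = 612.07 kJ/min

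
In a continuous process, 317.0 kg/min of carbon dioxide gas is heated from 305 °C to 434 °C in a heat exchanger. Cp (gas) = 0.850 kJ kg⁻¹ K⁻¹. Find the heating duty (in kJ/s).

Q = 579 kJ/s

Q = ṁ·Cp·ΔT = 317.0 × 0.850 × (434 − 305) = 34759 kJ/min
Converting: 34759 / 60 s = 579.32 kW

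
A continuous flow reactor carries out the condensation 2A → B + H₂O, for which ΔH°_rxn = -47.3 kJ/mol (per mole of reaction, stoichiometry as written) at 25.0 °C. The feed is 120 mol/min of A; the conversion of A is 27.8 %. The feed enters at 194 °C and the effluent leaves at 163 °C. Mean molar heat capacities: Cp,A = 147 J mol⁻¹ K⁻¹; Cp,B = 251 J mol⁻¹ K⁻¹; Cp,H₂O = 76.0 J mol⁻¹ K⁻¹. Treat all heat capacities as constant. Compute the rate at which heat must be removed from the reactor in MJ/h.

Q_out = 75.6 MJ/h

Extent of reaction ξ = 0.278 × 120 / 2 = 16.68 mol/min
Reaction term: ξ·ΔH°_rxn = 16.68 × -47.3 = -788.96 kJ/min
Sensible, feed 194→25 °C: -2981.2 kJ/min
Outlet flows (mol/min): A 86.64, B 16.68, H₂O 16.68
Sensible, products 25→163 °C: 2510.3 kJ/min
Q = ΔH = -1259.8 kJ/min = -20.997 kW
Heat removed = 75.591 MJ/h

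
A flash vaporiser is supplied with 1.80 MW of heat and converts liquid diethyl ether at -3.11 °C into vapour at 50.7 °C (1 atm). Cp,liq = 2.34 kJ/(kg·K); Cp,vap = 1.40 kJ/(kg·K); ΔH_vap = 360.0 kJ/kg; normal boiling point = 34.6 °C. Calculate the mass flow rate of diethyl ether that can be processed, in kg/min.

ṁ = 229 kg/min

Δh = 2.34×(34.6−-3.11) + 360.0 + 1.40×(50.7−34.6) = 470.78 kJ/kg
Q = 1.80 MW = 1800 kJ/s = 108000 kJ/min
ṁ = Q/Δh = 108000 / 470.78 = 229.41 kg/min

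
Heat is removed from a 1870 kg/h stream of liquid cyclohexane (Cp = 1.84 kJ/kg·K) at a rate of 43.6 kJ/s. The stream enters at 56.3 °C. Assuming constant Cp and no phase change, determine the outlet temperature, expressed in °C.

T_out = 10.7 °C

Q = 43.6 kJ/s = 156960 kJ/h
ΔT = Q/(ṁ·Cp) = 156960/(1870×1.84) = 45.617 K
T_out = 56.3 − 45.617 = 10.683 °C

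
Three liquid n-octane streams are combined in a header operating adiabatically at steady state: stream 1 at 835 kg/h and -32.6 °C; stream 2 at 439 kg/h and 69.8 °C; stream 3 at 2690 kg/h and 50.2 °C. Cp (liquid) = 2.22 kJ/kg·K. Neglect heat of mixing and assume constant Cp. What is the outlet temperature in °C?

No heat crosses the boundary, so H_out = H_in.
Σ ṁᵢCp,ᵢTᵢ = 835×2.22×-32.6 + 439×2.22×69.8 + 2690×2.22×50.2 = 307380
Σ ṁᵢCp,ᵢ = 835×2.22 + 439×2.22 + 2690×2.22 = 8800.1
T_out = 307380 / 8800.1 = 34.929 °C

T_out = 34.9 °C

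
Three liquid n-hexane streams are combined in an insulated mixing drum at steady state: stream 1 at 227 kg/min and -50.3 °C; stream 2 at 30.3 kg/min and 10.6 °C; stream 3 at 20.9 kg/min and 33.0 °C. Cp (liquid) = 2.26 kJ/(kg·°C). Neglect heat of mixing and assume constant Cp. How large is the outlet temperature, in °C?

Energy balance with Q = 0: Σ ṁᵢCp,ᵢ(T_out − Tᵢ) = 0
Σ ṁᵢCp,ᵢTᵢ = 227×2.26×-50.3 + 30.3×2.26×10.6 + 20.9×2.26×33.0 = -23520
Σ ṁᵢCp,ᵢ = 227×2.26 + 30.3×2.26 + 20.9×2.26 = 628.73
T_out = -23520 / 628.73 = -37.409 °C

T_out = -37.4 °C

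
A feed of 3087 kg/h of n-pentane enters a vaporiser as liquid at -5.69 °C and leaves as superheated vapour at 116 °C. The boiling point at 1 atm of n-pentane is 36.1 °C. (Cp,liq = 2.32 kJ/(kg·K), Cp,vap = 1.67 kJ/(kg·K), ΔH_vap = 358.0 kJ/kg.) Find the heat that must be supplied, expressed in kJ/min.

liquid -5.69→36.1 °C: 96.953 kJ/kg
vaporisation at 36.1 °C: 358 kJ/kg
vapour 36.1→116 °C: 133.43 kJ/kg
Δh = 96.953 + 358 + 133.43 = 588.39 kJ/kg
Q = ṁ·Δh = 3087 kg/h × 588.39 kJ/kg = 1.8163e+06 kJ/h
|Q| = 504.54 kW = 30272 kJ/min

Q = 30300 kJ/min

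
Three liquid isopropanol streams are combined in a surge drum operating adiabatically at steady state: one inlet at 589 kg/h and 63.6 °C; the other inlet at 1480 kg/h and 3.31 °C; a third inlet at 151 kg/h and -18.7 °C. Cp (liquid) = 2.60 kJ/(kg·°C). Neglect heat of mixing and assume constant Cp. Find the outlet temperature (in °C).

Energy balance with Q = 0: Σ ṁᵢCp,ᵢ(T_out − Tᵢ) = 0
T_out = Σ ṁᵢCp,ᵢTᵢ / Σ ṁᵢCp,ᵢ
      = 102790 / 5772 = 17.809 °C

T_out = 17.8 °C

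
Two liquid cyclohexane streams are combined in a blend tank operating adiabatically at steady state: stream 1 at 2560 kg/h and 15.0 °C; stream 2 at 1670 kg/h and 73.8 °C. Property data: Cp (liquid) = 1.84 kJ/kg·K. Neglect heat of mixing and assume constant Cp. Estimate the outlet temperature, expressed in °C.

T_out = 38.2 °C

Adiabatic, steady state ⇒ Σ ṁᵢCp,ᵢ(T_out − Tᵢ) = 0
T_out = Σ ṁᵢCp,ᵢTᵢ / Σ ṁᵢCp,ᵢ
      = 297430 / 7783.2 = 38.214 °C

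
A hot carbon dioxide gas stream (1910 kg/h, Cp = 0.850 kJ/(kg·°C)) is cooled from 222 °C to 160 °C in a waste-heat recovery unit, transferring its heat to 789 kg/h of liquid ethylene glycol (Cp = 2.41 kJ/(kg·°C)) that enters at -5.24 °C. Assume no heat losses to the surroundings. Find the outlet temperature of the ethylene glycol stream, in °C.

Heat released by hot stream: Q = 1910 × 0.850 × (222 − 160) = 100660 kJ/h
Energy balance on cold side (adiabatic exchanger): Q = ṁ_c·Cp_c·(T_c,out − T_c,in)
T_c,out = -5.24 + 100660/(789 × 2.41) = 47.696 °C

T_c,out = 47.7 °C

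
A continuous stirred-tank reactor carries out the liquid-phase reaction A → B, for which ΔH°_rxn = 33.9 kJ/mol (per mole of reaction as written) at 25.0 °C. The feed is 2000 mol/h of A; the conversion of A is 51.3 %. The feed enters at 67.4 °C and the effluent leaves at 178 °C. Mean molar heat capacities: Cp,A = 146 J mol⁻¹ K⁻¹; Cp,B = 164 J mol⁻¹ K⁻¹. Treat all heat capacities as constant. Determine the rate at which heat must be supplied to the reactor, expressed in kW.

Q_in = 19.4 kW

Extent of reaction ξ = 0.513 × 2000 = 1026 mol/h
Reaction term: ξ·ΔH°_rxn = 1026 × 33.9 = 34781 kJ/h
Sensible, feed 67.4→25 °C: -12381 kJ/h
Outlet flows (mol/h): A 974, B 1026
Sensible, products 25→178 °C: 47502 kJ/h
Q = ΔH = 69902 kJ/h = 19.417 kW
Heat supplied = 19.417 kW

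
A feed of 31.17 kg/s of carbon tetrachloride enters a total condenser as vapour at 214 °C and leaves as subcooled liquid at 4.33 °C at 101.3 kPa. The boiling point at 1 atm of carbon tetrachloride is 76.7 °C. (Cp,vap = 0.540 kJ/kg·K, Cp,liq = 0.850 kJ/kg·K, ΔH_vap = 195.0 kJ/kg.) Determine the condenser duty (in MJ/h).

vapour 214→76.7 °C: -74.142 kJ/kg
condensation at 76.7 °C: -195 kJ/kg
liquid 76.7→4.33 °C: -61.515 kJ/kg
Δh = -74.142 + -195 + -61.515 = -330.66 kJ/kg
Q = ṁ·Δh = 31.17 kg/s × -330.66 kJ/kg = -10307 kJ/s
|Q| = 10307 kW = 37104 MJ/h

Q_c = 37100 MJ/h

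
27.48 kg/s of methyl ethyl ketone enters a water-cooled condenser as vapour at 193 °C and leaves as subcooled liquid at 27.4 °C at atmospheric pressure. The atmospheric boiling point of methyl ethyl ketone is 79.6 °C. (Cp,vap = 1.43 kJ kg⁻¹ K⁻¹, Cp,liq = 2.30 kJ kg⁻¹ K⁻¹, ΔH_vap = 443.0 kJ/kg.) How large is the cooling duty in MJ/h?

Q_c = 71700 MJ/h

vapour 193→79.6 °C: -162.16 kJ/kg
condensation at 79.6 °C: -443 kJ/kg
liquid 79.6→27.4 °C: -120.06 kJ/kg
Δh = -162.16 + -443 + -120.06 = -725.22 kJ/kg
Q = ṁ·Δh = 27.48 kg/s × -725.22 kJ/kg = -19929 kJ/s
|Q| = 19929 kW = 71745 MJ/h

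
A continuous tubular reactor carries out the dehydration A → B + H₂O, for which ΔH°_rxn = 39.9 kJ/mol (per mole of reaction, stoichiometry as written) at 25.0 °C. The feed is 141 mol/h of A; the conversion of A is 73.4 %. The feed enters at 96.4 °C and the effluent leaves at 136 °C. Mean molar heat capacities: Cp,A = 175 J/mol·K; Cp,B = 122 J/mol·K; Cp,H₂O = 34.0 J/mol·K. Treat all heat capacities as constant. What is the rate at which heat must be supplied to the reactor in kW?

Extent of reaction ξ = 0.734 × 141 = 103.49 mol/h
Reaction term: ξ·ΔH°_rxn = 103.49 × 39.9 = 4129.4 kJ/h
Sensible, feed 96.4→25 °C: -1761.8 kJ/h
Outlet flows (mol/h): A 37.506, B 103.49, H₂O 103.49
Sensible, products 25→136 °C: 2520.7 kJ/h
Q = ΔH = 4888.3 kJ/h = 1.3579 kW
Heat supplied = 1.3579 kW

Q_in = 1.36 kW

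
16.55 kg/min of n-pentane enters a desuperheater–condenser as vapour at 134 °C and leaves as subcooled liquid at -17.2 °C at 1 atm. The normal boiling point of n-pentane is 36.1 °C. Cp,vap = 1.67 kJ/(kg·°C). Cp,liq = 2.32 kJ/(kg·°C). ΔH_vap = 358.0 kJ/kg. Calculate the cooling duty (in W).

Q_c = 178000 W

vapour 134→36.1 °C: -163.49 kJ/kg
condensation at 36.1 °C: -358 kJ/kg
liquid 36.1→-17.2 °C: -123.66 kJ/kg
Δh = -163.49 + -358 + -123.66 = -645.15 kJ/kg
Q = ṁ·Δh = 16.55 kg/min × -645.15 kJ/kg = -10677 kJ/min
|Q| = 177.95 kW = 177950 W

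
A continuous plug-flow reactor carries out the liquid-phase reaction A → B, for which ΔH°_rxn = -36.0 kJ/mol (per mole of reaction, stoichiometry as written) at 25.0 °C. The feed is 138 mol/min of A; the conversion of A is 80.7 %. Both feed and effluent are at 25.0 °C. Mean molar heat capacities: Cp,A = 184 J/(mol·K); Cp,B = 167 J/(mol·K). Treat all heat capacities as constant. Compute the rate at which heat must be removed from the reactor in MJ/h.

Q_out = 241 MJ/h

Extent of reaction ξ = 0.807 × 138 = 111.37 mol/min
Reaction term: ξ·ΔH°_rxn = 111.37 × -36.0 = -4009.2 kJ/min
Q = ΔH = -4009.2 kJ/min = -66.82 kW
Heat removed = 240.55 MJ/h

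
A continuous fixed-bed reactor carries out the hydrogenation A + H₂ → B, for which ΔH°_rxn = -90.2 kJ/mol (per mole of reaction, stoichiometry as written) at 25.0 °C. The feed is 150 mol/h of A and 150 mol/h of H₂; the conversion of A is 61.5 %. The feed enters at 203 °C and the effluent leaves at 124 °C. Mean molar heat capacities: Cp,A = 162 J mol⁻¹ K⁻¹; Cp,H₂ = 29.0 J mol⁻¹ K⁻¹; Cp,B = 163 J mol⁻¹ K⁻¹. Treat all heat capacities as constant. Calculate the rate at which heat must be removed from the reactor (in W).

Extent of reaction ξ = 0.615 × 150 = 92.25 mol/h
Reaction term: ξ·ΔH°_rxn = 92.25 × -90.2 = -8321 kJ/h
Sensible, feed 203→25 °C: -5099.7 kJ/h
Outlet flows (mol/h): A 57.75, H₂ 57.75, B 92.25
Sensible, products 25→124 °C: 2580.6 kJ/h
Q = ΔH = -10840 kJ/h = -3.0111 kW
Heat removed = 3011.1 W

Q_out = 3010 W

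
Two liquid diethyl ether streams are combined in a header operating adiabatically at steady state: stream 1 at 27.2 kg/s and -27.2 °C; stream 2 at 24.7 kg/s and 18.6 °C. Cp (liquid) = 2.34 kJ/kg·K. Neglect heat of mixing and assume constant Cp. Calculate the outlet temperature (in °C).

T_out = -5.40 °C

Adiabatic, steady state ⇒ Σ ṁᵢCp,ᵢ(T_out − Tᵢ) = 0
Σ ṁᵢCp,ᵢTᵢ = 27.2×2.34×-27.2 + 24.7×2.34×18.6 = -656.18
Σ ṁᵢCp,ᵢ = 27.2×2.34 + 24.7×2.34 = 121.45
T_out = -656.18 / 121.45 = -5.4031 °C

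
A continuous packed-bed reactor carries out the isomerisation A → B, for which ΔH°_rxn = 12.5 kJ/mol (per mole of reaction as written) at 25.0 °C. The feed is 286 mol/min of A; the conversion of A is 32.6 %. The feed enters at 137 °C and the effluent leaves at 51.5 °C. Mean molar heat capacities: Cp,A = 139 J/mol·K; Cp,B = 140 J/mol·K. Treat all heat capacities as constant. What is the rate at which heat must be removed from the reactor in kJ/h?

Extent of reaction ξ = 0.326 × 286 = 93.236 mol/min
Reaction term: ξ·ΔH°_rxn = 93.236 × 12.5 = 1165.5 kJ/min
Sensible, feed 137→25 °C: -4452.4 kJ/min
Outlet flows (mol/min): A 192.76, B 93.236
Sensible, products 25→51.5 °C: 1056 kJ/min
Q = ΔH = -2231 kJ/min = -37.184 kW
Heat removed = 133860 kJ/h

Q_out = 134000 kJ/h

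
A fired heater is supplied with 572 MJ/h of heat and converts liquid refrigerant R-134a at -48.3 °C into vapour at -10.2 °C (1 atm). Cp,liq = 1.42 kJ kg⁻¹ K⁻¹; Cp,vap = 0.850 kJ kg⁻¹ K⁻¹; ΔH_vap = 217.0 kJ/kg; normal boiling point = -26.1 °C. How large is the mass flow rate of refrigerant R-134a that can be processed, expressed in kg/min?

ṁ = 36.4 kg/min

Δh = 1.42×(-26.1−-48.3) + 217.0 + 0.850×(-10.2−-26.1) = 262.04 kJ/kg
Q = 572 MJ/h = 158.89 kJ/s = 9533.3 kJ/min
ṁ = Q/Δh = 9533.3 / 262.04 = 36.381 kg/min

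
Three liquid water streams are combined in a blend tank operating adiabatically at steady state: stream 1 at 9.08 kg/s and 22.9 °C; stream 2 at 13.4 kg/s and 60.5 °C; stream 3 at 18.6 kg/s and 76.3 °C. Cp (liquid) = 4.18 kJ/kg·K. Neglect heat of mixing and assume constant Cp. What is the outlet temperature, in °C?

Adiabatic, steady state ⇒ Σ ṁᵢCp,ᵢ(T_out − Tᵢ) = 0
Σ ṁᵢCp,ᵢTᵢ = 9.08×4.18×22.9 + 13.4×4.18×60.5 + 18.6×4.18×76.3 = 10190
Σ ṁᵢCp,ᵢ = 9.08×4.18 + 13.4×4.18 + 18.6×4.18 = 171.71
T_out = 10190 / 171.71 = 59.343 °C

T_out = 59.3 °C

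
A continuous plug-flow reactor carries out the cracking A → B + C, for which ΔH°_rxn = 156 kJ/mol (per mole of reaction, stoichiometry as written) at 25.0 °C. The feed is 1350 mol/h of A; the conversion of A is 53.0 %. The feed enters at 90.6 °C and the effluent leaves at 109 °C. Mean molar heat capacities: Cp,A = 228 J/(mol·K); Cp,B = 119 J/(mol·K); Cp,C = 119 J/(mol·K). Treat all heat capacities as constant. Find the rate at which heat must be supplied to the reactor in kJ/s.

Q_in = 32.7 kJ/s

Extent of reaction ξ = 0.530 × 1350 = 715.5 mol/h
Reaction term: ξ·ΔH°_rxn = 715.5 × 156 = 111620 kJ/h
Sensible, feed 90.6→25 °C: -20192 kJ/h
Outlet flows (mol/h): A 634.5, B 715.5, C 715.5
Sensible, products 25→109 °C: 26456 kJ/h
Q = ΔH = 117880 kJ/h = 32.745 kW
Heat supplied = 32.745 kJ/s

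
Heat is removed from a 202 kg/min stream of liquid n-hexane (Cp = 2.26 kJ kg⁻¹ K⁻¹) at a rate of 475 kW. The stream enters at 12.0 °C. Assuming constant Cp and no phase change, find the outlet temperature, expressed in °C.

T_out = -50.4 °C

Q = 475 kW = 28500 kJ/min
ΔT = Q/(ṁ·Cp) = 28500/(202×2.26) = 62.429 K
T_out = 12.0 − 62.429 = -50.429 °C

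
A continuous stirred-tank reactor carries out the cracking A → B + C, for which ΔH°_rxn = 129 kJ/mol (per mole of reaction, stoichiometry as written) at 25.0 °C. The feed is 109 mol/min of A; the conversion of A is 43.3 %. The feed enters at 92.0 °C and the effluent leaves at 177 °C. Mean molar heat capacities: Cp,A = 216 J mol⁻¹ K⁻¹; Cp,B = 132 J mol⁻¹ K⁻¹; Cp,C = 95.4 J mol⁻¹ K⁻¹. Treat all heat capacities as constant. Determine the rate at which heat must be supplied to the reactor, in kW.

Extent of reaction ξ = 0.433 × 109 = 47.197 mol/min
Reaction term: ξ·ΔH°_rxn = 47.197 × 129 = 6088.4 kJ/min
Sensible, feed 92.0→25 °C: -1577.4 kJ/min
Outlet flows (mol/min): A 61.803, B 47.197, C 47.197
Sensible, products 25→177 °C: 3660.5 kJ/min
Q = ΔH = 8171.4 kJ/min = 136.19 kW
Heat supplied = 136.19 kW

Q_in = 136 kW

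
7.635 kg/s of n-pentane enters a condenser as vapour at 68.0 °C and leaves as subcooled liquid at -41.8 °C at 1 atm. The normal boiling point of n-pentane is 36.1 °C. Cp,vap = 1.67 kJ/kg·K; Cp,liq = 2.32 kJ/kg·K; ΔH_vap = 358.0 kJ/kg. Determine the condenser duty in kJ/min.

Q_c = 271000 kJ/min

vapour 68.0→36.1 °C: -53.273 kJ/kg
condensation at 36.1 °C: -358 kJ/kg
liquid 36.1→-41.8 °C: -180.73 kJ/kg
Δh = -53.273 + -358 + -180.73 = -592 kJ/kg
Q = ṁ·Δh = 7.635 kg/s × -592 kJ/kg = -4519.9 kJ/s
|Q| = 4519.9 kW = 271200 kJ/min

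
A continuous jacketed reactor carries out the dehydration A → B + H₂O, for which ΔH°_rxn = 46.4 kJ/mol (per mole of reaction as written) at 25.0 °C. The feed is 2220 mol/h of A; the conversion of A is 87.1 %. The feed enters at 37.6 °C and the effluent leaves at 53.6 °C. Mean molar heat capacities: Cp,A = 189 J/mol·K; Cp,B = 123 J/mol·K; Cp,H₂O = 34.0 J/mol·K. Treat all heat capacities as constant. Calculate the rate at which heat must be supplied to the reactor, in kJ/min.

Extent of reaction ξ = 0.871 × 2220 = 1933.6 mol/h
Reaction term: ξ·ΔH°_rxn = 1933.6 × 46.4 = 89720 kJ/h
Sensible, feed 37.6→25 °C: -5286.7 kJ/h
Outlet flows (mol/h): A 286.38, B 1933.6, H₂O 1933.6
Sensible, products 25→53.6 °C: 10230 kJ/h
Q = ΔH = 94664 kJ/h = 26.295 kW
Heat supplied = 1577.7 kJ/min

Q_in = 1580 kJ/min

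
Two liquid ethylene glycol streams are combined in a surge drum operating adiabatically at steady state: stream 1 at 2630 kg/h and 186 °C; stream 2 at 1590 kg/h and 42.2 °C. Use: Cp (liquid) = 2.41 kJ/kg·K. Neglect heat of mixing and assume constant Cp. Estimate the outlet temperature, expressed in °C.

T_out = 132 °C

Adiabatic, steady state ⇒ Σ ṁᵢCp,ᵢ(T_out − Tᵢ) = 0
T_out = Σ ṁᵢCp,ᵢTᵢ / Σ ṁᵢCp,ᵢ
      = 1.3406e+06 / 10170 = 131.82 °C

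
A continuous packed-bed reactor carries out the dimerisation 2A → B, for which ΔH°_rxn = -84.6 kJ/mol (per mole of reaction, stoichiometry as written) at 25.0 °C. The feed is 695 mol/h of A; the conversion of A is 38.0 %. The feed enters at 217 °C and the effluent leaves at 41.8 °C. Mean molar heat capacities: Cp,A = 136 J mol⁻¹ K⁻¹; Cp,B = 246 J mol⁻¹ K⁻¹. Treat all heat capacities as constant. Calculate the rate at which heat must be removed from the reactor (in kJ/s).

Extent of reaction ξ = 0.380 × 695 / 2 = 132.05 mol/h
Reaction term: ξ·ΔH°_rxn = 132.05 × -84.6 = -11171 kJ/h
Sensible, feed 217→25 °C: -18148 kJ/h
Outlet flows (mol/h): A 430.9, B 132.05
Sensible, products 25→41.8 °C: 1530.3 kJ/h
Q = ΔH = -27789 kJ/h = -7.7192 kW
Heat removed = 7.7192 kJ/s

Q_out = 7.72 kJ/s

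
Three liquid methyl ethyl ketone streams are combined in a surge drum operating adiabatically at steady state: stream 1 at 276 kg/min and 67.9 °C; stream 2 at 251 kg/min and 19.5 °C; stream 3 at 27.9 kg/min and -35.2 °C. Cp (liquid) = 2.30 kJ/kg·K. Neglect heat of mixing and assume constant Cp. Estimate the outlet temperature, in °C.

Adiabatic, steady state ⇒ Σ ṁᵢCp,ᵢ(T_out − Tᵢ) = 0
T_out = Σ ṁᵢCp,ᵢTᵢ / Σ ṁᵢCp,ᵢ
      = 52101 / 1276.3 = 40.823 °C

T_out = 40.8 °C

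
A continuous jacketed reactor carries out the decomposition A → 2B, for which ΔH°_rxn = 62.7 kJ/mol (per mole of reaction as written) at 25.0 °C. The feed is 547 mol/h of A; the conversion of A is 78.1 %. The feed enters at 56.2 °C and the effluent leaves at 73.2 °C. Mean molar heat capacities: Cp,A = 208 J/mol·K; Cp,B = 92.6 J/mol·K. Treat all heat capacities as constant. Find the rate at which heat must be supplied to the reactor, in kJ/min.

Extent of reaction ξ = 0.781 × 547 = 427.21 mol/h
Reaction term: ξ·ΔH°_rxn = 427.21 × 62.7 = 26786 kJ/h
Sensible, feed 56.2→25 °C: -3549.8 kJ/h
Outlet flows (mol/h): A 119.79, B 854.41
Sensible, products 25→73.2 °C: 5014.5 kJ/h
Q = ΔH = 28251 kJ/h = 7.8474 kW
Heat supplied = 470.84 kJ/min

Q_in = 471 kJ/min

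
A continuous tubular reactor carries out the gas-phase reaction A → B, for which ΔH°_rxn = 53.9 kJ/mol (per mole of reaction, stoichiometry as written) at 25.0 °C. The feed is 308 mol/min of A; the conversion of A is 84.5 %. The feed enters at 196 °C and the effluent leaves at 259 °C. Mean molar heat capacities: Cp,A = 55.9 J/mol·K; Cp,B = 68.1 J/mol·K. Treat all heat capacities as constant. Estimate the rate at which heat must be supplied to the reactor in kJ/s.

Extent of reaction ξ = 0.845 × 308 = 260.26 mol/min
Reaction term: ξ·ΔH°_rxn = 260.26 × 53.9 = 14028 kJ/min
Sensible, feed 196→25 °C: -2944.1 kJ/min
Outlet flows (mol/min): A 47.74, B 260.26
Sensible, products 25→259 °C: 4771.8 kJ/min
Q = ΔH = 15856 kJ/min = 264.26 kW
Heat supplied = 264.26 kJ/s

Q_in = 264 kJ/s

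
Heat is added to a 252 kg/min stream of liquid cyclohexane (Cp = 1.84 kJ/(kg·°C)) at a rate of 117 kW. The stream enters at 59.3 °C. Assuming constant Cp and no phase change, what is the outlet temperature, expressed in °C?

T_out = 74.4 °C

Q = 117 kW = 7020 kJ/min
ΔT = Q/(ṁ·Cp) = 7020/(252×1.84) = 15.14 K
T_out = 59.3 + 15.14 = 74.44 °C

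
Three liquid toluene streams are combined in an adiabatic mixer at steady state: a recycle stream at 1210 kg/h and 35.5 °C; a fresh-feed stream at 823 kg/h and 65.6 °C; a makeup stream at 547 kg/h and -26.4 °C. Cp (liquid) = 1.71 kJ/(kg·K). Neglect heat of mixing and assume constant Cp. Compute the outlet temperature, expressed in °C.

Energy balance with Q = 0: Σ ṁᵢCp,ᵢ(T_out − Tᵢ) = 0
Σ ṁᵢCp,ᵢTᵢ = 1210×1.71×35.5 + 823×1.71×65.6 + 547×1.71×-26.4 = 141080
Σ ṁᵢCp,ᵢ = 1210×1.71 + 823×1.71 + 547×1.71 = 4411.8
T_out = 141080 / 4411.8 = 31.978 °C

T_out = 32.0 °C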